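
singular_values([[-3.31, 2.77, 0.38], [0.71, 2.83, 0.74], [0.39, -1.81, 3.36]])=[4.96, 3.4, 2.52]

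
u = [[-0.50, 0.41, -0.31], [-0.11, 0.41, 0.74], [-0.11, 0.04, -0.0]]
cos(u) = [[0.88, 0.02, -0.22], [0.04, 0.92, -0.17], [-0.02, 0.01, 0.97]]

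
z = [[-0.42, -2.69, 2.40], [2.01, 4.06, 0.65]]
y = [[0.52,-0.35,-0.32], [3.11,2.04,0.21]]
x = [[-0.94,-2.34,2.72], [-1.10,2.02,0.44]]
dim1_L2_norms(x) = [3.71, 2.34]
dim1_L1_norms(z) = [5.51, 6.72]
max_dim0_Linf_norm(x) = 2.72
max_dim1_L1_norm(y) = 5.36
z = y + x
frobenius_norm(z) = 5.84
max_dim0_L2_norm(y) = 3.15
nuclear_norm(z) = 7.77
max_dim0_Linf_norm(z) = 4.06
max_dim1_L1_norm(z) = 6.72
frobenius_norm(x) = 4.39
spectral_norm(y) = 3.73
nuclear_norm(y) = 4.40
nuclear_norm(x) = 5.99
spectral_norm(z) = 5.29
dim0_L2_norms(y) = [3.15, 2.07, 0.38]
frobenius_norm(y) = 3.79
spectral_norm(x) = 3.80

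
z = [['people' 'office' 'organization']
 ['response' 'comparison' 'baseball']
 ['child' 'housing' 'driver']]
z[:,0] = ['people', 'response', 'child']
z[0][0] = 'people'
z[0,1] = 'office'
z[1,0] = 'response'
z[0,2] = 'organization'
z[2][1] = 'housing'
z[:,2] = ['organization', 'baseball', 'driver']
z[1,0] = 'response'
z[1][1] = 'comparison'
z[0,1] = 'office'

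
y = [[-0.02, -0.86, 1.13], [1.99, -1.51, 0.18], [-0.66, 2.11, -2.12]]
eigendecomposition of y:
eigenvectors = [[(0.41+0.09j), 0.41-0.09j, (0.48+0j)], [0.02-0.49j, 0.02+0.49j, (0.69+0j)], [-0.76+0.00j, (-0.76-0j), 0.54+0.00j]]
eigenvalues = [(-1.83+1.43j), (-1.83-1.43j), (0.01+0j)]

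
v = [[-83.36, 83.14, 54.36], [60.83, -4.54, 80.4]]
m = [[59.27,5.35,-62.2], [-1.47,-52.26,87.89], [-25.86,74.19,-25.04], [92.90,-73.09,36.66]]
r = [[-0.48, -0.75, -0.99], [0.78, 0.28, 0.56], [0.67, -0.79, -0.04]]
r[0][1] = -0.752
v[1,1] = -4.54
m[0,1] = 5.35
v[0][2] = 54.36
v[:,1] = [83.14, -4.54]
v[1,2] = 80.4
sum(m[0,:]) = 2.4200000000000017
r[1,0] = 0.78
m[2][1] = 74.19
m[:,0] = [59.27, -1.47, -25.86, 92.9]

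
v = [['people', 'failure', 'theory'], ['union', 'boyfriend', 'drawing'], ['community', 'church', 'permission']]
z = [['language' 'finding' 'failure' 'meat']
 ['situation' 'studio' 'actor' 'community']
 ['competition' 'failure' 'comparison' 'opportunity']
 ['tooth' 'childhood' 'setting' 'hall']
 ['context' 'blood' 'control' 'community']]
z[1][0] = 'situation'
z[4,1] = 'blood'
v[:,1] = ['failure', 'boyfriend', 'church']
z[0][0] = 'language'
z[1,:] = ['situation', 'studio', 'actor', 'community']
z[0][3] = 'meat'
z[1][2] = 'actor'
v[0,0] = 'people'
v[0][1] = 'failure'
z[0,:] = ['language', 'finding', 'failure', 'meat']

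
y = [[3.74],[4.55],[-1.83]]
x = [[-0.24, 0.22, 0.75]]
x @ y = [[-1.27]]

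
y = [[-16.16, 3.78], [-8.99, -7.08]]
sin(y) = [[1.67, 11.70], [-27.82, 29.77]]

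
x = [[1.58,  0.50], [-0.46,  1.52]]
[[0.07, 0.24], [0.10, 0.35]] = x @ [[0.02,0.07],  [0.07,0.25]]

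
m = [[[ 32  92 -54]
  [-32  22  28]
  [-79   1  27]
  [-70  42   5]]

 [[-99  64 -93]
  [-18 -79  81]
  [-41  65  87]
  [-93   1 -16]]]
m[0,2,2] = 27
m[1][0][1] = 64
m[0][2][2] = 27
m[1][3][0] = -93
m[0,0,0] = 32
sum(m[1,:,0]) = -251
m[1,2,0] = -41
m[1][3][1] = 1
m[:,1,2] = [28, 81]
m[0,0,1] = 92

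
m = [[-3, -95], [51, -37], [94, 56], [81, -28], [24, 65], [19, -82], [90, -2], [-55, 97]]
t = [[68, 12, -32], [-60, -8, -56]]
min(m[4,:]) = 24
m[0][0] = -3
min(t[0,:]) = -32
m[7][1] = 97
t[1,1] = -8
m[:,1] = [-95, -37, 56, -28, 65, -82, -2, 97]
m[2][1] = 56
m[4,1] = 65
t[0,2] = -32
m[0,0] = -3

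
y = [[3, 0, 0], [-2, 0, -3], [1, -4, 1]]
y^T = [[3, -2, 1], [0, 0, -4], [0, -3, 1]]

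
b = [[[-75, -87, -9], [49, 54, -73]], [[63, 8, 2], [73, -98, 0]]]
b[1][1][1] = -98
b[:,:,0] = [[-75, 49], [63, 73]]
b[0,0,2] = -9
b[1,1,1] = -98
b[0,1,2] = -73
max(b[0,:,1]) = 54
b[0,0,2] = -9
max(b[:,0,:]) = 63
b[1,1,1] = -98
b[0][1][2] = -73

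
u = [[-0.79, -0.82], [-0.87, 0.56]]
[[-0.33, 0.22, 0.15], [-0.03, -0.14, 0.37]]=u @ [[0.18,-0.01,-0.33], [0.23,-0.26,0.14]]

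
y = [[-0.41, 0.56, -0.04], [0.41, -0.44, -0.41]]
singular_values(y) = [0.95, 0.33]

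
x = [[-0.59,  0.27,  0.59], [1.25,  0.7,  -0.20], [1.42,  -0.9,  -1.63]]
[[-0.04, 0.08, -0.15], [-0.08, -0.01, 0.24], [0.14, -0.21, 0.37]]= x @ [[-0.07, -0.10, 0.15], [-0.03, 0.15, 0.04], [-0.13, -0.04, -0.12]]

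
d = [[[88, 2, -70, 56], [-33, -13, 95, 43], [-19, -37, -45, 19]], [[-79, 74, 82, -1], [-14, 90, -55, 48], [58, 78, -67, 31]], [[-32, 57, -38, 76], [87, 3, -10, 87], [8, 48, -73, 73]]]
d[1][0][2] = 82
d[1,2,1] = 78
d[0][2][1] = -37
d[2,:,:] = [[-32, 57, -38, 76], [87, 3, -10, 87], [8, 48, -73, 73]]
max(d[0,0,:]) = 88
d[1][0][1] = 74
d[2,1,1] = 3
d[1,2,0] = 58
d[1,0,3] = -1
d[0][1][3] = 43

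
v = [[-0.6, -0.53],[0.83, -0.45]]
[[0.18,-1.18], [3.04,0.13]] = v @ [[2.15, 0.85], [-2.78, 1.27]]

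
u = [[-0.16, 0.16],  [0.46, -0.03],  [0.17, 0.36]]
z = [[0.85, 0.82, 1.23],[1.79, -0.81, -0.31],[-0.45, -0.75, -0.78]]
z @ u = [[0.45, 0.55], [-0.71, 0.2], [-0.41, -0.33]]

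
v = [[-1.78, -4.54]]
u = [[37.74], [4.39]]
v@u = [[-87.11]]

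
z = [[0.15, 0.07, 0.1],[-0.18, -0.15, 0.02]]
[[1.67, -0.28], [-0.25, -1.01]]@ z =[[0.3, 0.16, 0.16],  [0.14, 0.13, -0.05]]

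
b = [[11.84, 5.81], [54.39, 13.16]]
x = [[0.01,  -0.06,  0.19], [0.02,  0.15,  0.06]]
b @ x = [[0.23, 0.16, 2.60],  [0.81, -1.29, 11.12]]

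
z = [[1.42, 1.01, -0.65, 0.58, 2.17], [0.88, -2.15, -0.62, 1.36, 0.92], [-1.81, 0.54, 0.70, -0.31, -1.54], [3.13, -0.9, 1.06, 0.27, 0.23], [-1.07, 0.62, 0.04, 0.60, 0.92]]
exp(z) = [[8.03, 2.12, -1.02, 5.53, 11.85], [4.00, 0.98, -0.29, 2.82, 5.26], [-6.08, -1.35, 2.31, -4.06, -9.86], [7.06, 1.52, 0.46, 4.49, 7.49], [-1.72, -0.19, 0.95, 0.24, 0.11]]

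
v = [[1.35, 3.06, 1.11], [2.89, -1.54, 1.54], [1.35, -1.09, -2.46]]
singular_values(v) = [3.92, 3.69, 2.38]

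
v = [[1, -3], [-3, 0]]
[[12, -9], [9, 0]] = v @ [[-3, 0], [-5, 3]]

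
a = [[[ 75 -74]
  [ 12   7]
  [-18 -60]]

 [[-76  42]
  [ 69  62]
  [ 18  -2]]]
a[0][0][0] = 75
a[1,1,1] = 62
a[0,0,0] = 75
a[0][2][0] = -18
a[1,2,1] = -2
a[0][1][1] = 7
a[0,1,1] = 7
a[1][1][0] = 69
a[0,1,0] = 12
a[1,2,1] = -2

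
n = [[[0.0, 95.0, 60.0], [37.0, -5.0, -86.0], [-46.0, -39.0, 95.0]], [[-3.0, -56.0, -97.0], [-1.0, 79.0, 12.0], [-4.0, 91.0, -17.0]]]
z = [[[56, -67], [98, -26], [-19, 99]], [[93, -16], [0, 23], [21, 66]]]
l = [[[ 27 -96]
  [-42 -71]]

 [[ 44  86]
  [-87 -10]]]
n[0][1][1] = -5.0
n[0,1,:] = [37.0, -5.0, -86.0]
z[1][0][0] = 93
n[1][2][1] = 91.0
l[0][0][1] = -96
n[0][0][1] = 95.0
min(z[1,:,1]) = -16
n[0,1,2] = -86.0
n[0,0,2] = 60.0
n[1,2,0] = -4.0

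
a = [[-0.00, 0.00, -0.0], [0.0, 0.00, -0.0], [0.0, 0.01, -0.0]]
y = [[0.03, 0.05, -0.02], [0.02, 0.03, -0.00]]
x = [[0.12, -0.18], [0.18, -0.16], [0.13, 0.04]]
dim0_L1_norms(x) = [0.43, 0.38]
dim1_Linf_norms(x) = [0.18, 0.18, 0.13]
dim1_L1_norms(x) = [0.3, 0.34, 0.17]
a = x @ y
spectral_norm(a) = 0.01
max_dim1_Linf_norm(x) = 0.18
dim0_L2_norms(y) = [0.04, 0.06, 0.02]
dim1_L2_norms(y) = [0.06, 0.04]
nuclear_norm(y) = 0.08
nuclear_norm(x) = 0.46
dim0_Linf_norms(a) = [0.0, 0.01, 0.0]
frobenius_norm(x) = 0.35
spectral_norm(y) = 0.07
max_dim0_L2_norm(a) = 0.01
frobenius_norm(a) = 0.01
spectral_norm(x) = 0.33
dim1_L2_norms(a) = [0.0, 0.0, 0.01]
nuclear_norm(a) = 0.01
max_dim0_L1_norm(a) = 0.01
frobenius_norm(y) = 0.07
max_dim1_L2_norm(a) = 0.01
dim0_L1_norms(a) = [0.0, 0.01, 0.0]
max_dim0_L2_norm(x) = 0.25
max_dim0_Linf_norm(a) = 0.01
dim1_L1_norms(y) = [0.1, 0.05]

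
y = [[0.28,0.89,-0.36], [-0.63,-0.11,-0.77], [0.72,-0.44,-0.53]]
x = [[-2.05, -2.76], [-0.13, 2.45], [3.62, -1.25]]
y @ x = [[-1.99,1.86], [-1.48,2.43], [-3.34,-2.40]]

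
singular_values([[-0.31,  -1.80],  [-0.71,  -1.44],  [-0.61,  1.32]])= [2.67, 0.94]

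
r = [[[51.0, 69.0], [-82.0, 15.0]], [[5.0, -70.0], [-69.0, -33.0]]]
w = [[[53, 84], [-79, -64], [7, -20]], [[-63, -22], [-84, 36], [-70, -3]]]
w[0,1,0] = -79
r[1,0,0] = 5.0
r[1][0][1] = -70.0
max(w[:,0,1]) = 84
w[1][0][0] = -63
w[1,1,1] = 36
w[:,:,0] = [[53, -79, 7], [-63, -84, -70]]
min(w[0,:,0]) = -79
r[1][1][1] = -33.0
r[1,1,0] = -69.0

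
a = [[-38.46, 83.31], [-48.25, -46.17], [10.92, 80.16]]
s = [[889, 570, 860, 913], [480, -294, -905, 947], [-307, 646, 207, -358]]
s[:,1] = [570, -294, 646]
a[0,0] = -38.46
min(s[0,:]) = 570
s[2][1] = 646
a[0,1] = 83.31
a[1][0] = -48.25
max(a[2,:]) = 80.16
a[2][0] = 10.92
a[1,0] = -48.25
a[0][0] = -38.46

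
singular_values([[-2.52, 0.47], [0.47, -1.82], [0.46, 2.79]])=[3.38, 2.58]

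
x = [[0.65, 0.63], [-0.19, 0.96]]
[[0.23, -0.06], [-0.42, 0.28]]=x @ [[0.65, -0.31],  [-0.31, 0.23]]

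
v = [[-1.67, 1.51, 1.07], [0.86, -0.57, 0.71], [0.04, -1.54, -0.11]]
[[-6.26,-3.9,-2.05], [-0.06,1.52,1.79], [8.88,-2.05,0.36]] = v@[[-2.48, 3.25, 1.41], [-5.71, 1.46, -0.24], [-1.66, -0.63, 0.62]]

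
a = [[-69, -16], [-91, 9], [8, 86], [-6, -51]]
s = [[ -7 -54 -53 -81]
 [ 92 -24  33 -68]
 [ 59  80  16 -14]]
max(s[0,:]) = -7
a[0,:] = [-69, -16]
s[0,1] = -54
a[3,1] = -51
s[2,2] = 16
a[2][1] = 86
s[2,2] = 16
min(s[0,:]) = -81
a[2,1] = 86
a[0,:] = [-69, -16]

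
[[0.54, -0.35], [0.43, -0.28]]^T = [[0.54, 0.43], [-0.35, -0.28]]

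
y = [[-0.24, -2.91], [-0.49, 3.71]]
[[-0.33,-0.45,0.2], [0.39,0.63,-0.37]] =y @ [[0.04, -0.08, 0.14], [0.11, 0.16, -0.08]]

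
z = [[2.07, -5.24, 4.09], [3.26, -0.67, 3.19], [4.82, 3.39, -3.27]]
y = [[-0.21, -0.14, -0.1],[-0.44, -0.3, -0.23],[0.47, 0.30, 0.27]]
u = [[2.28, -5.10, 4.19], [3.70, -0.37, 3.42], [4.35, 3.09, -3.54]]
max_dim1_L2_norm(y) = 0.62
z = y + u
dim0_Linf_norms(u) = [4.35, 5.1, 4.19]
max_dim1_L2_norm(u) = 6.98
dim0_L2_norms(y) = [0.68, 0.45, 0.37]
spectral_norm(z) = 8.55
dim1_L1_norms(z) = [11.4, 7.12, 11.48]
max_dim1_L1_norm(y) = 1.04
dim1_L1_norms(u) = [11.57, 7.49, 10.98]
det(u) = -109.13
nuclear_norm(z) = 16.58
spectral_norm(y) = 0.89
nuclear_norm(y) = 0.92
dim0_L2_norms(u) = [6.15, 5.97, 6.46]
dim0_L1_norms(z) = [10.15, 9.3, 10.55]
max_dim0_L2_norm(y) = 0.68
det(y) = 0.00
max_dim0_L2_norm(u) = 6.46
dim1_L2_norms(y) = [0.27, 0.58, 0.62]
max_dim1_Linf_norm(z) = 5.24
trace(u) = -1.63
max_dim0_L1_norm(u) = 11.15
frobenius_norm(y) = 0.89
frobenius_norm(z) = 10.73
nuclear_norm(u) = 16.78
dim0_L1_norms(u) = [10.33, 8.56, 11.15]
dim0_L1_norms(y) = [1.12, 0.74, 0.6]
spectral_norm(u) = 8.55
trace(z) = -1.87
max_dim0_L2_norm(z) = 6.28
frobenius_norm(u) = 10.74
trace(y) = -0.24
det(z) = -95.87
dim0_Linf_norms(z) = [4.82, 5.24, 4.09]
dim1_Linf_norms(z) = [5.24, 3.26, 4.82]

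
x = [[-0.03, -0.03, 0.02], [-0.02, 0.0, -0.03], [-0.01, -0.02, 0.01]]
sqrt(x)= [[(0.01+0.16j), (-0.06+0.09j), (0.09-0.04j)],[-0.01+0.07j, (0.09+0.09j), -0.13+0.07j],[0.00+0.03j, -0.06+0.05j, (0.08+0.05j)]]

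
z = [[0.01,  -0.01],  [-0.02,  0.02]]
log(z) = [[-31.87, -14.18], [-28.36, -17.69]]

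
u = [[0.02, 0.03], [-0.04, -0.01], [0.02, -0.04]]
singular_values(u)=[0.05, 0.05]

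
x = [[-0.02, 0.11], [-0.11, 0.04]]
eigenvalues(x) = [(0.01+0.11j), (0.01-0.11j)]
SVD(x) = [[-0.67,-0.74], [-0.74,0.67]] @ diag([0.1404536101718726, 0.08045361017187261]) @ [[0.67, -0.74],[-0.74, -0.67]]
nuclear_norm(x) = 0.22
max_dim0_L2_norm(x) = 0.12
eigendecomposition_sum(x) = [[(-0.01+0.05j), (0.06-0.01j)], [(-0.06+0.01j), (0.02+0.05j)]] + [[(-0.01-0.05j),0.06+0.01j], [(-0.06-0.01j),(0.02-0.05j)]]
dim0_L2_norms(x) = [0.11, 0.12]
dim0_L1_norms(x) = [0.13, 0.15]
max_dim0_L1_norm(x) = 0.15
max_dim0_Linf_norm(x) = 0.11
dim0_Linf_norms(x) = [0.11, 0.11]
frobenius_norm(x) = 0.16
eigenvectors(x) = [[(0.71+0j), 0.71-0.00j], [0.19+0.68j, (0.19-0.68j)]]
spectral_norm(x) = 0.14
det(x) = 0.01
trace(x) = 0.02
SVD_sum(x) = [[-0.06, 0.07], [-0.07, 0.08]] + [[0.04, 0.04], [-0.04, -0.04]]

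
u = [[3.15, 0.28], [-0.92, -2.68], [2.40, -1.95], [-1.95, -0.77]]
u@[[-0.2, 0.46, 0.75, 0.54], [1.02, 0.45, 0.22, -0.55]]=[[-0.34, 1.58, 2.42, 1.55], [-2.55, -1.63, -1.28, 0.98], [-2.47, 0.23, 1.37, 2.37], [-0.4, -1.24, -1.63, -0.63]]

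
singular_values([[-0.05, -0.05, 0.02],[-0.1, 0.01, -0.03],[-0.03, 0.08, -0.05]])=[0.13, 0.1, 0.0]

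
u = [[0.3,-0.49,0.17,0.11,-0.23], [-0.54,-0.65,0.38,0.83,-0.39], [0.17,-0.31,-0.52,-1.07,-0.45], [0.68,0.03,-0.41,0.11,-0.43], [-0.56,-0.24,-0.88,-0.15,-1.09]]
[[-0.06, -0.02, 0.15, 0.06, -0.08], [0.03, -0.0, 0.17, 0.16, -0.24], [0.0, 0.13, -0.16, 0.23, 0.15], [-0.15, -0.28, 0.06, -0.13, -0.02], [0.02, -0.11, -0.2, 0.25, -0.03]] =u @ [[-0.16, -0.19, 0.15, -0.19, 0.01], [0.09, -0.2, -0.13, -0.20, 0.12], [0.16, 0.08, 0.14, 0.06, 0.02], [-0.1, -0.22, 0.14, -0.17, -0.19], [-0.07, 0.21, 0.00, -0.11, 0.01]]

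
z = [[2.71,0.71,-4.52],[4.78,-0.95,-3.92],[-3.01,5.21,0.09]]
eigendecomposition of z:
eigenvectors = [[0.61+0.08j, 0.61-0.08j, (0.64+0j)], [(0.65+0j), 0.65-0.00j, (-0.04+0j)], [0.21-0.38j, 0.21+0.38j, 0.77+0.00j]]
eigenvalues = [(2.28+2.86j), (2.28-2.86j), (-2.72+0j)]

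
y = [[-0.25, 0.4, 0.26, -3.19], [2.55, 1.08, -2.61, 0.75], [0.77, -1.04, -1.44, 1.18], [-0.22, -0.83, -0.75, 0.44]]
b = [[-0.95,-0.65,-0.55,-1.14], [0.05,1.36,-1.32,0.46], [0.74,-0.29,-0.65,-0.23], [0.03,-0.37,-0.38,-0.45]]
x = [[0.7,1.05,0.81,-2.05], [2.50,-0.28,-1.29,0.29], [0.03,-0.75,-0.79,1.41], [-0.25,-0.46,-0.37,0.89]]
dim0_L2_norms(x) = [2.61, 1.4, 1.76, 2.66]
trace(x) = 0.52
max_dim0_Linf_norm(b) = 1.36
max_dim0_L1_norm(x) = 4.64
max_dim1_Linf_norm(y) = 3.19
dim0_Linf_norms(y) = [2.55, 1.08, 2.61, 3.19]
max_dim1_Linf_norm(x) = 2.5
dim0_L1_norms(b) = [1.77, 2.67, 2.9, 2.28]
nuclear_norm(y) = 9.38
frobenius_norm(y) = 5.67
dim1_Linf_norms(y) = [3.19, 2.61, 1.44, 0.83]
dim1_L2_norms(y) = [3.24, 3.88, 2.27, 1.22]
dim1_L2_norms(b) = [1.71, 1.95, 1.05, 0.7]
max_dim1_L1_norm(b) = 3.29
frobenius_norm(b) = 2.89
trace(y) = -0.17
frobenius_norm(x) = 4.35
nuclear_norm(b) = 4.84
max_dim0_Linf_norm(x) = 2.5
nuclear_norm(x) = 6.13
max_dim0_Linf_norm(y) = 3.19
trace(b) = -0.69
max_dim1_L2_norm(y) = 3.88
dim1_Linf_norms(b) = [1.14, 1.36, 0.74, 0.45]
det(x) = -0.00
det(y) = 5.99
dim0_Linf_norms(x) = [2.5, 1.05, 1.29, 2.05]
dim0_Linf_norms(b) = [0.95, 1.36, 1.32, 1.14]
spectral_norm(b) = 2.08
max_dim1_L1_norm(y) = 6.99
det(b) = 0.00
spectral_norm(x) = 3.33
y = b + x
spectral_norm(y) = 4.52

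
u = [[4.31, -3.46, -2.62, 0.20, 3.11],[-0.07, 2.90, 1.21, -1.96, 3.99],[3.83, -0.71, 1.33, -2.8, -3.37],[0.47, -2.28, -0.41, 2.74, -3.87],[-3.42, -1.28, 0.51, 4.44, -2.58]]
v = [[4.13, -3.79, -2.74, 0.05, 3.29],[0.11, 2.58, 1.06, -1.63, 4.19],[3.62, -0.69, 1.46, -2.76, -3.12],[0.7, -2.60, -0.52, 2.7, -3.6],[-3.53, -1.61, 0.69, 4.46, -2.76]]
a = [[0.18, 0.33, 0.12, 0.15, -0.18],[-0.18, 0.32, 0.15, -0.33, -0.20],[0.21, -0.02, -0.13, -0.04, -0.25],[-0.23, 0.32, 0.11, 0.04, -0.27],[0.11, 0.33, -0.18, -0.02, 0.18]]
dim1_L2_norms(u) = [6.86, 5.44, 6.01, 5.3, 6.32]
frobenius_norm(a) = 1.03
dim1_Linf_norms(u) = [4.31, 3.99, 3.83, 3.87, 4.44]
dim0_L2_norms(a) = [0.42, 0.65, 0.31, 0.37, 0.49]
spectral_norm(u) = 9.22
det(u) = 287.94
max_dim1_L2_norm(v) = 7.05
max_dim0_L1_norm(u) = 16.92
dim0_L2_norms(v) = [6.57, 5.55, 3.39, 6.12, 7.66]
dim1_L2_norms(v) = [7.05, 5.29, 5.75, 5.27, 6.56]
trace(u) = 8.70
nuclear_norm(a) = 2.11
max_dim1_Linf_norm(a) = 0.33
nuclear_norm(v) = 24.95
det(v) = 412.31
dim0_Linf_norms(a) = [0.23, 0.33, 0.18, 0.33, 0.27]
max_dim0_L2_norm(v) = 7.66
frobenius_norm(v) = 13.48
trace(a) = 0.59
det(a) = -0.01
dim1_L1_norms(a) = [0.96, 1.18, 0.65, 0.97, 0.82]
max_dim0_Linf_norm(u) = 4.44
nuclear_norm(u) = 24.63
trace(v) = 8.11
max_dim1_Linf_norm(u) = 4.44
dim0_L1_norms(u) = [12.1, 10.63, 6.08, 12.14, 16.92]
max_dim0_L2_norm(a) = 0.65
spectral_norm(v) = 9.29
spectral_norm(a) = 0.74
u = v + a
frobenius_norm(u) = 13.45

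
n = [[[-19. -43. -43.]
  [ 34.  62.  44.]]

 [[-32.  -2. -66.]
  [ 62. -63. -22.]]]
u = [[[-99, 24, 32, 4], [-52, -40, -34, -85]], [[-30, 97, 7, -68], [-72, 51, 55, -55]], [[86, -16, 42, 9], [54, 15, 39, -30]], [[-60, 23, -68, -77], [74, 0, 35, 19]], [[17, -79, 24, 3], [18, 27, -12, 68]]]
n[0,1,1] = 62.0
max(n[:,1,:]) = 62.0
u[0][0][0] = -99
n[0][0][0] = -19.0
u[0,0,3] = 4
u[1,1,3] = -55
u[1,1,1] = 51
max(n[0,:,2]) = 44.0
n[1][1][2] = -22.0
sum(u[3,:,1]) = 23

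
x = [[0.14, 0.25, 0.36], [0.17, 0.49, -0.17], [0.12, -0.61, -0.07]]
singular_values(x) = [0.83, 0.4, 0.24]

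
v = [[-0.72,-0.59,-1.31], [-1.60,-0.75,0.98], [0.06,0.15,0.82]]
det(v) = -0.005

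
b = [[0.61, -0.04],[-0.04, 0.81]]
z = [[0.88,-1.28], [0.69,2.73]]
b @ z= [[0.51, -0.89], [0.52, 2.26]]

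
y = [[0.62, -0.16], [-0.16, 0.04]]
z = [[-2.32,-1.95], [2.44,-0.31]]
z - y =[[-2.94, -1.79],[2.60, -0.35]]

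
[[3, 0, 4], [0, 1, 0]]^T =[[3, 0], [0, 1], [4, 0]]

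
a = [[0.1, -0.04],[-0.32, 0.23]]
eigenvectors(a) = [[-0.52,0.20], [-0.85,-0.98]]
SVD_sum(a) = [[0.09, -0.06],[-0.32, 0.22]] + [[0.01, 0.02], [0.00, 0.01]]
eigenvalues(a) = [0.03, 0.3]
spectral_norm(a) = 0.41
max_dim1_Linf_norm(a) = 0.32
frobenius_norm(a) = 0.41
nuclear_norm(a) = 0.43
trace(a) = 0.33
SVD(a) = [[-0.26, 0.97], [0.97, 0.26]] @ diag([0.40776744217387045, 0.025014257993777655]) @ [[-0.82,0.57], [0.57,0.82]]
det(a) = 0.01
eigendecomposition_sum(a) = [[0.03, 0.01], [0.04, 0.01]] + [[0.07, -0.05],[-0.36, 0.22]]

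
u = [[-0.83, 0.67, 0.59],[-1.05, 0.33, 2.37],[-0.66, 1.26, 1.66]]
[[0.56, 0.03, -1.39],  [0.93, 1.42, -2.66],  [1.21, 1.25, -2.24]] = u @ [[-0.02, 0.76, 0.84], [0.54, 0.19, -0.43], [0.31, 0.91, -0.69]]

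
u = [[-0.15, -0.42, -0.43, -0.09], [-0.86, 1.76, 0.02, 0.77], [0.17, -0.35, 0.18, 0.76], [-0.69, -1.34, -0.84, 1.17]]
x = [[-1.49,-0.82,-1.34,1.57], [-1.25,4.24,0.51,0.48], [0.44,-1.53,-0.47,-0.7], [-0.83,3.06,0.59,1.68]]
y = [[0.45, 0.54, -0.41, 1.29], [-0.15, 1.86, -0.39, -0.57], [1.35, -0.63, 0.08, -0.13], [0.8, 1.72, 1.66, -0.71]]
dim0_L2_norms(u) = [1.13, 2.28, 0.96, 1.6]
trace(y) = 1.68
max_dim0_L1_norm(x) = 9.65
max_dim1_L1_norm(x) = 6.48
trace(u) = 2.96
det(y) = 7.88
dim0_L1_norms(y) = [2.75, 4.75, 2.54, 2.7]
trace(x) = 3.96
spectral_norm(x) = 5.94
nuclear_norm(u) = 5.15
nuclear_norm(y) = 7.28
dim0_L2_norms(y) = [1.64, 2.67, 1.76, 1.58]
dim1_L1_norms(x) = [5.22, 6.48, 3.14, 6.16]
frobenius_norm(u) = 3.15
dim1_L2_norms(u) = [0.63, 2.1, 0.87, 2.08]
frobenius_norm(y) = 3.92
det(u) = 0.29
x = y @ u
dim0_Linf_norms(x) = [1.49, 4.24, 1.34, 1.68]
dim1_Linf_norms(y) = [1.29, 1.86, 1.35, 1.72]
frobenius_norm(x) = 6.61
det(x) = 2.19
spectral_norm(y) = 2.94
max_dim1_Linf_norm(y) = 1.86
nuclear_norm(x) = 9.76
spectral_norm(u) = 2.38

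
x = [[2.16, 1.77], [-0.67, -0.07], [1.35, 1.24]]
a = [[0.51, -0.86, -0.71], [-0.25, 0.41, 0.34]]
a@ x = [[0.72, 0.08], [-0.36, -0.05]]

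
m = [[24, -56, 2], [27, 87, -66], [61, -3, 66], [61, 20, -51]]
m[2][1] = -3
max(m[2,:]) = 66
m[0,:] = [24, -56, 2]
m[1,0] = 27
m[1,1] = 87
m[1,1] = 87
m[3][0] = 61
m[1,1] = 87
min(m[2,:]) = -3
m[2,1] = -3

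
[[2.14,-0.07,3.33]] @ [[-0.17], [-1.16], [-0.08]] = [[-0.55]]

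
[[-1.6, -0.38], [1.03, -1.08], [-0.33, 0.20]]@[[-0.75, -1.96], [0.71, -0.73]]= [[0.93, 3.41], [-1.54, -1.23], [0.39, 0.5]]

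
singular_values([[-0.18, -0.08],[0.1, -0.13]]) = [0.21, 0.15]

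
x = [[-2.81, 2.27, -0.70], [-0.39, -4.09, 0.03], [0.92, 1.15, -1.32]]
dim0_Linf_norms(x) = [2.81, 4.09, 1.32]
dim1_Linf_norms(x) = [2.81, 4.09, 1.32]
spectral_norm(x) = 4.96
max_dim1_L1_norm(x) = 5.78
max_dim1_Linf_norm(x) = 4.09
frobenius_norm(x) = 5.86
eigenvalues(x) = [(-1.63+0j), (-3.3+0.71j), (-3.3-0.71j)]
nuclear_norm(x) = 9.11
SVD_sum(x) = [[-0.69, 2.83, -0.43], [0.90, -3.69, 0.56], [-0.25, 1.04, -0.16]] + [[-2.13, -0.52, 0.02],[-1.31, -0.32, 0.01],[1.14, 0.28, -0.01]] + [[0.01, -0.04, -0.29], [0.02, -0.08, -0.54], [0.03, -0.17, -1.15]]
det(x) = -18.50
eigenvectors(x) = [[0.40+0.00j, (0.9+0j), 0.90-0.00j], [(-0.07+0j), -0.25+0.22j, (-0.25-0.22j)], [-0.91+0.00j, -0.20-0.20j, (-0.2+0.2j)]]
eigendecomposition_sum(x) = [[(0.39-0j), (0.75-0j), 0.82-0.00j], [(-0.07+0j), (-0.14+0j), (-0.15+0j)], [-0.90+0.00j, -1.71+0.00j, -1.88+0.00j]] + [[(-1.6+2.51j), (0.76+7.23j), (-0.76+0.51j)], [-0.16-1.10j, (-1.98-1.86j), (0.09-0.33j)], [0.91-0.20j, 1.43-1.77j, 0.28+0.06j]] + [[(-1.6-2.51j), (0.76-7.23j), -0.76-0.51j], [-0.16+1.10j, -1.98+1.86j, (0.09+0.33j)], [(0.91+0.2j), (1.43+1.77j), 0.28-0.06j]]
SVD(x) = [[-0.59,-0.77,0.22],[0.77,-0.48,0.42],[-0.22,0.42,0.88]] @ diag([4.9604520651652955, 2.8254284804534966, 1.3199504577974177]) @ [[0.23,-0.96,0.15], [0.97,0.24,-0.01], [0.03,-0.14,-0.99]]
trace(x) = -8.22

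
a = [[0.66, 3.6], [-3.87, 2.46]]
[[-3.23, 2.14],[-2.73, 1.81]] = a @ [[0.12, -0.08],[-0.92, 0.61]]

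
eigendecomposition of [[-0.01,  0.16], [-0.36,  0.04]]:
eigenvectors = [[(-0.06+0.55j), -0.06-0.55j],[(-0.83+0j), -0.83-0.00j]]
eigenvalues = [(0.01+0.24j), (0.01-0.24j)]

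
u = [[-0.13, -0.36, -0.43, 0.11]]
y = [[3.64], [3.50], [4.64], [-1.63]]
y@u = [[-0.47, -1.31, -1.57, 0.40], [-0.46, -1.26, -1.5, 0.38], [-0.6, -1.67, -2.0, 0.51], [0.21, 0.59, 0.7, -0.18]]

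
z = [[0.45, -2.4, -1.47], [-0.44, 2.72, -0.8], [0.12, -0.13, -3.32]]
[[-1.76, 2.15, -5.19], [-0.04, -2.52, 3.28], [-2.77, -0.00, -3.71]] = z @ [[-1.16,-0.2,-2.97], [0.03,-0.95,1.01], [0.79,0.03,0.97]]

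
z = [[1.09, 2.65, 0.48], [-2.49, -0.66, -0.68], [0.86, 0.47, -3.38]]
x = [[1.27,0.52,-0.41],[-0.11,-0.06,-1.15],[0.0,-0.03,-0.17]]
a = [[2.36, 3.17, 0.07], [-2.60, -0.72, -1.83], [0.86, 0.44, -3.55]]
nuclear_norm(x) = 2.62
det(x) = -0.04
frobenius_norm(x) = 1.85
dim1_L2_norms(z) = [2.91, 2.66, 3.52]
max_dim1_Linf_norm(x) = 1.27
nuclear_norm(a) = 10.08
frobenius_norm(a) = 6.31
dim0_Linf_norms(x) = [1.27, 0.52, 1.15]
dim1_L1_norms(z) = [4.22, 3.83, 4.71]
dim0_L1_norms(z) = [4.44, 3.78, 4.54]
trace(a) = -1.91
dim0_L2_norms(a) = [3.62, 3.28, 3.99]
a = z + x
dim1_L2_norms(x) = [1.43, 1.16, 0.17]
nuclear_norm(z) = 8.78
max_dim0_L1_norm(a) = 5.82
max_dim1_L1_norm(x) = 2.2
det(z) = -21.36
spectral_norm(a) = 4.69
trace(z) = -2.95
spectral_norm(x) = 1.47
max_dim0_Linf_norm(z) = 3.38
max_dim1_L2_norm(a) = 3.95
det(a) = -26.35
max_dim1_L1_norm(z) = 4.71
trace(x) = 1.04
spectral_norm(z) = 3.61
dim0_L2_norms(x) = [1.27, 0.52, 1.23]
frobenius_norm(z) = 5.28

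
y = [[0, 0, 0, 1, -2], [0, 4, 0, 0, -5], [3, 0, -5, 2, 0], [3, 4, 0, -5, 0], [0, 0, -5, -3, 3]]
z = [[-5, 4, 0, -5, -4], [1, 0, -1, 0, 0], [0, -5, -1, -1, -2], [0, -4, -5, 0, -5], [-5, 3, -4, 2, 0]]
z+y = [[-5, 4, 0, -4, -6], [1, 4, -1, 0, -5], [3, -5, -6, 1, -2], [3, 0, -5, -5, -5], [-5, 3, -9, -1, 3]]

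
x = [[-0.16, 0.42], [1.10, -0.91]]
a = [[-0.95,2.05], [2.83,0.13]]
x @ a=[[1.34, -0.27], [-3.62, 2.14]]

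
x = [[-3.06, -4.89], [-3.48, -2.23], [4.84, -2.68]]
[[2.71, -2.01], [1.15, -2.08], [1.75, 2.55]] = x @[[0.04, 0.56], [-0.58, 0.06]]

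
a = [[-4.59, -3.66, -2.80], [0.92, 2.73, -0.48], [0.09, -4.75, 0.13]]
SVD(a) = [[-0.8, -0.59, 0.09], [0.34, -0.31, 0.89], [-0.50, 0.74, 0.45]] @ diag([7.62051783939421, 3.842622488385061, 0.7634528611721968]) @ [[0.52, 0.81, 0.26], [0.65, -0.57, 0.5], [0.56, -0.08, -0.83]]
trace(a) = -1.73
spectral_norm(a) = 7.62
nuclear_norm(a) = 12.23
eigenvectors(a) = [[0.02, 0.94, -0.85],[0.57, -0.17, 0.21],[-0.82, -0.28, 0.48]]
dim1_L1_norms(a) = [11.05, 4.13, 4.97]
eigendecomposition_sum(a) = [[0.01, 0.11, -0.03], [0.29, 2.57, -0.61], [-0.41, -3.67, 0.87]] + [[-7.82, -11.93, -8.59], [1.43, 2.18, 1.57], [2.33, 3.55, 2.56]] + [[3.22,8.16,5.81],  [-0.80,-2.02,-1.44],  [-1.83,-4.63,-3.30]]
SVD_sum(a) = [[-3.14, -4.96, -1.61], [1.33, 2.10, 0.68], [-1.96, -3.09, -1.0]] + [[-1.49, 1.31, -1.13], [-0.78, 0.69, -0.60], [1.85, -1.63, 1.41]] + [[0.04, -0.01, -0.06], [0.38, -0.06, -0.56], [0.19, -0.03, -0.28]]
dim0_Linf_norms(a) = [4.59, 4.75, 2.8]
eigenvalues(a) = [3.45, -3.09, -2.1]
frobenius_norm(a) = 8.57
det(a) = 22.36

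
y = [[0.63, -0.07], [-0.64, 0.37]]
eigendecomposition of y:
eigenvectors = [[0.51, 0.18], [-0.86, 0.98]]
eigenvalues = [0.75, 0.25]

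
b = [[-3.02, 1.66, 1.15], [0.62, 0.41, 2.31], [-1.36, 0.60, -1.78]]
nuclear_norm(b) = 7.29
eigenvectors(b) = [[0.49, -0.24, 0.41], [-0.53, -0.66, 0.91], [0.70, 0.72, -0.00]]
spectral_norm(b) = 3.78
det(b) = 4.08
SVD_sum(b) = [[-3.12, 1.65, 0.4],[0.08, -0.04, -0.01],[-1.12, 0.59, 0.14]] + [[0.14, 0.08, 0.74], [0.44, 0.26, 2.36], [-0.35, -0.21, -1.88]] + [[-0.04, -0.07, 0.01], [0.10, 0.19, -0.04], [0.11, 0.22, -0.04]]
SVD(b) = [[-0.94, -0.24, -0.24], [0.03, -0.76, 0.65], [-0.34, 0.61, 0.72]] @ diag([3.7755645006038194, 3.177227937362995, 0.33975776050049317]) @ [[0.88, -0.46, -0.11], [-0.18, -0.11, -0.98], [0.44, 0.88, -0.18]]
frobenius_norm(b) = 4.95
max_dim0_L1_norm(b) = 5.24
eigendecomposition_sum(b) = [[-2.32, 1.04, 0.19], [2.54, -1.14, -0.21], [-3.33, 1.49, 0.27]] + [[-0.65, 0.29, 0.68], [-1.81, 0.82, 1.88], [1.97, -0.89, -2.05]] + [[-0.05, 0.33, 0.28], [-0.11, 0.73, 0.63], [0.0, -0.0, -0.00]]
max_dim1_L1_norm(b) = 5.83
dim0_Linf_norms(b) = [3.02, 1.66, 2.31]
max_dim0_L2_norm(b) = 3.37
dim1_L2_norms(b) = [3.63, 2.43, 2.32]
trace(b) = -4.39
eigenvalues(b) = [-3.19, -1.88, 0.68]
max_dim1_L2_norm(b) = 3.63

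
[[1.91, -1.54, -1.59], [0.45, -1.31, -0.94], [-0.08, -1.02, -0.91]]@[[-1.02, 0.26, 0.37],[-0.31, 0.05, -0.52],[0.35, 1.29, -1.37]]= [[-2.03, -1.63, 3.69], [-0.38, -1.16, 2.14], [0.08, -1.25, 1.75]]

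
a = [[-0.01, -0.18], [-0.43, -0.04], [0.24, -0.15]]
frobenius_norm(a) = 0.55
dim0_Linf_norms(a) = [0.43, 0.18]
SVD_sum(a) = [[0.01, -0.0],  [-0.42, 0.04],  [0.25, -0.02]] + [[-0.02, -0.18],[-0.01, -0.08],[-0.01, -0.13]]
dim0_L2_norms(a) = [0.49, 0.24]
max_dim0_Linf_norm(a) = 0.43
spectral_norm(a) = 0.49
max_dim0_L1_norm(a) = 0.68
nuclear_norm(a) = 0.73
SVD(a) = [[0.01,0.77], [-0.86,0.34], [0.51,0.54]] @ diag([0.4941054359519117, 0.23443510437383575]) @ [[1.00, -0.09], [-0.09, -1.00]]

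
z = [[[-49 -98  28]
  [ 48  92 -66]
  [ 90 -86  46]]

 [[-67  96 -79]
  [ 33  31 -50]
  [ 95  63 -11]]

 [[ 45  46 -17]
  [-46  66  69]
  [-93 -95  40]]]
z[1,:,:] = [[-67, 96, -79], [33, 31, -50], [95, 63, -11]]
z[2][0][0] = 45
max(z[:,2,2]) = 46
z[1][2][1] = 63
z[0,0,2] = 28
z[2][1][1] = 66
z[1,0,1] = 96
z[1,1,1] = 31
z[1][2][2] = -11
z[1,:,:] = [[-67, 96, -79], [33, 31, -50], [95, 63, -11]]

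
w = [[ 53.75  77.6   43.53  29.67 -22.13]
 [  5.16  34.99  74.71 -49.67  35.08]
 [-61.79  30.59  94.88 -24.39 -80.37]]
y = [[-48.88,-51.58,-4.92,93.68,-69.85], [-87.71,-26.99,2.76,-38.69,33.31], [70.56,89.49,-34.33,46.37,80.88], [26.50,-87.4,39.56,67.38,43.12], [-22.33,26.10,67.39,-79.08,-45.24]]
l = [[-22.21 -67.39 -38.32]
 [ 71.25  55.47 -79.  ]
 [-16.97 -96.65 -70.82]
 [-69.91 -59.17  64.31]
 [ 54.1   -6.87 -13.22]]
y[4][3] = -79.08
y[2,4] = 80.88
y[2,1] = 89.49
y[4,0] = -22.33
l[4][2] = -13.22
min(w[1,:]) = -49.67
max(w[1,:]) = 74.71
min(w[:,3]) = -49.67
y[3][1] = -87.4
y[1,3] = -38.69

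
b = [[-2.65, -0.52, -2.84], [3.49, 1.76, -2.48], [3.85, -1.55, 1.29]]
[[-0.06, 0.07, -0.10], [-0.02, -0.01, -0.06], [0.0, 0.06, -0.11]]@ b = [[0.02,0.31,-0.13],[-0.21,0.09,0.0],[-0.21,0.28,-0.29]]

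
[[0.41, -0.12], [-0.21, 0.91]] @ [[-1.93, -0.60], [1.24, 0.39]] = [[-0.94, -0.29], [1.53, 0.48]]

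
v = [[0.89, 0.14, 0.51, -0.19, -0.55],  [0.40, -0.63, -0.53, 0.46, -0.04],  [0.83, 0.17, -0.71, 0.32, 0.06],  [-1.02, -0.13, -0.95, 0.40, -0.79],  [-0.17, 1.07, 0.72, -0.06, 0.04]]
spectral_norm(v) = 1.98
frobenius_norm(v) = 2.87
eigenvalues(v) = [(1.26+0j), (0.31+0.83j), (0.31-0.83j), (-1.37+0j), (-0.53+0j)]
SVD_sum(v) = [[0.27, 0.31, 0.53, -0.21, 0.14], [-0.25, -0.28, -0.48, 0.19, -0.13], [-0.08, -0.09, -0.16, 0.06, -0.04], [-0.54, -0.61, -1.05, 0.41, -0.28], [0.36, 0.41, 0.71, -0.28, 0.19]] + [[0.51, -0.19, -0.13, 0.07, 0.05], [0.67, -0.26, -0.18, 0.09, 0.06], [0.8, -0.31, -0.21, 0.10, 0.07], [-0.6, 0.23, 0.16, -0.08, -0.05], [-0.62, 0.24, 0.16, -0.08, -0.06]] + [[0.11,  0.32,  -0.11,  0.11,  -0.33], [-0.02,  -0.05,  0.02,  -0.02,  0.05], [0.11,  0.31,  -0.11,  0.1,  -0.32], [0.11,  0.33,  -0.12,  0.11,  -0.34], [0.10,  0.29,  -0.1,  0.10,  -0.30]] + [[0.0, -0.30, 0.22, -0.14, -0.41], [0.0, -0.02, 0.01, -0.01, -0.02], [-0.00, 0.25, -0.19, 0.12, 0.35], [0.00, -0.08, 0.06, -0.04, -0.12], [-0.00, 0.15, -0.11, 0.07, 0.20]] + [[0.0, 0.0, -0.00, -0.01, -0.00], [-0.01, -0.03, 0.1, 0.21, 0.0], [0.00, 0.01, -0.04, -0.07, -0.00], [0.00, 0.00, -0.0, -0.0, -0.0], [-0.01, -0.02, 0.06, 0.13, 0.0]]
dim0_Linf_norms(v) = [1.02, 1.07, 0.95, 0.46, 0.79]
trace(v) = -0.01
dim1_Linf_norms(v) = [0.89, 0.63, 0.83, 1.02, 1.07]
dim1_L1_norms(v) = [2.28, 2.06, 2.09, 3.29, 2.06]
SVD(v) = [[-0.36, -0.35, -0.51, 0.7, 0.04], [0.33, -0.46, 0.08, 0.04, -0.82], [0.11, -0.55, -0.50, -0.59, 0.29], [0.72, 0.41, -0.53, 0.20, 0.02], [-0.48, 0.43, -0.46, -0.35, -0.5]] @ diag([1.978971077196754, 1.6151319364641126, 0.9748774512430567, 0.8204948210020617, 0.28639920949444486]) @ [[-0.38, -0.43, -0.74, 0.29, -0.20], [-0.9, 0.34, 0.24, -0.12, -0.08], [-0.22, -0.65, 0.23, -0.22, 0.66], [0.0, -0.52, 0.39, -0.25, -0.72], [0.05, 0.12, -0.44, -0.89, -0.01]]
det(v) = 0.73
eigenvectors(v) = [[-0.61+0.00j,0.05-0.10j,(0.05+0.1j),(0.3+0j),-0.03+0.00j], [(0.09+0j),(0.25-0.11j),(0.25+0.11j),(-0.54+0j),-0.45+0.00j], [-0.12+0.00j,0.13-0.23j,0.13+0.23j,(-0.39+0j),(0.61+0j)], [0.78+0.00j,0.80+0.00j,0.80-0.00j,(0.21+0j),0.64+0.00j], [0.06+0.00j,-0.18-0.42j,(-0.18+0.42j),0.65+0.00j,(0.14+0j)]]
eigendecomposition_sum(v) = [[0.98+0.00j, -0.08+0.00j, (0.23+0j), (-0.15+0j), -0.33+0.00j], [-0.15-0.00j, (0.01+0j), (-0.04+0j), 0.02+0.00j, 0.05-0.00j], [(0.19+0j), (-0.02+0j), 0.04+0.00j, -0.03+0.00j, -0.06+0.00j], [-1.26-0.00j, (0.11+0j), -0.29+0.00j, (0.2+0j), 0.42-0.00j], [-0.09-0.00j, 0.01+0.00j, -0.02+0.00j, (0.01+0j), 0.03-0.00j]] + [[0.06+0.01j, (0.03+0.07j), (-0.02+0.04j), (0.04-0j), -0.03+0.08j],  [0.11+0.11j, (-0.05+0.18j), (-0.08+0.05j), 0.09+0.06j, -0.17+0.10j],  [0.15+0.02j, 0.06+0.17j, (-0.04+0.09j), (0.11-0j), (-0.07+0.18j)],  [(0.16+0.42j), -0.34+0.42j, -0.29+0.03j, 0.17+0.28j, -0.58+0.08j],  [0.19-0.18j, 0.30+0.08j, 0.08+0.15j, (0.11-0.15j), (0.17+0.29j)]] + [[(0.06-0.01j), (0.03-0.07j), (-0.02-0.04j), 0.04+0.00j, (-0.03-0.08j)], [(0.11-0.11j), (-0.05-0.18j), -0.08-0.05j, (0.09-0.06j), (-0.17-0.1j)], [0.15-0.02j, (0.06-0.17j), -0.04-0.09j, 0.11+0.00j, (-0.07-0.18j)], [(0.16-0.42j), (-0.34-0.42j), (-0.29-0.03j), (0.17-0.28j), (-0.58-0.08j)], [0.19+0.18j, 0.30-0.08j, 0.08-0.15j, (0.11+0.15j), 0.17-0.29j]] + [[-0.21+0.00j, (0.18+0j), (0.3-0j), (-0.13+0j), -0.16-0.00j],[(0.38-0j), (-0.33-0j), (-0.54+0j), 0.23-0.00j, (0.29+0j)],[0.28-0.00j, -0.24-0.00j, (-0.39+0j), 0.17-0.00j, (0.21+0j)],[(-0.15+0j), 0.13+0.00j, 0.21-0.00j, -0.09+0.00j, (-0.11-0j)],[-0.46+0.00j, (0.4+0j), 0.65-0.00j, -0.28+0.00j, (-0.35-0j)]] + [[-0.00+0.00j,(-0.02+0j),(0.02-0j),0j,(-0-0j)], [-0.05+0.00j,(-0.22+0j),0.21-0.00j,(0.03+0j),-0.04-0.00j], [(0.06-0j),(0.3-0j),(-0.28+0j),-0.04-0.00j,0.06+0.00j], [(0.06-0j),(0.32-0j),-0.30+0.00j,-0.04-0.00j,0.06+0.00j], [0.01-0.00j,0.07-0.00j,(-0.07+0j),-0.01-0.00j,0.01+0.00j]]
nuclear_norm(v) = 5.68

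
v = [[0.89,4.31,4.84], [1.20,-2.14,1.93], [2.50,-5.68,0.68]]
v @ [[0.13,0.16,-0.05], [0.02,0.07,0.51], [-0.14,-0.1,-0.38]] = [[-0.48, -0.04, 0.31],[-0.16, -0.15, -1.88],[0.12, -0.07, -3.28]]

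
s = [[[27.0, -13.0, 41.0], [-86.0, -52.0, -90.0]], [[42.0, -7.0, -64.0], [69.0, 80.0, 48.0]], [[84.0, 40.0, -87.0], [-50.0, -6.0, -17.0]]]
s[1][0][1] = -7.0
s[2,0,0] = 84.0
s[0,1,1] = -52.0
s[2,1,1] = -6.0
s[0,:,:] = [[27.0, -13.0, 41.0], [-86.0, -52.0, -90.0]]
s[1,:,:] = [[42.0, -7.0, -64.0], [69.0, 80.0, 48.0]]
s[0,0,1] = -13.0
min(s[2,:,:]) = -87.0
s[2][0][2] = -87.0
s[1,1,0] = 69.0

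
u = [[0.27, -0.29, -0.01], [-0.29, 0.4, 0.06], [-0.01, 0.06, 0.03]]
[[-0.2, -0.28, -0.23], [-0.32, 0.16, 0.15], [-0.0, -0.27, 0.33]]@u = [[0.03, -0.07, -0.02], [-0.13, 0.17, 0.02], [0.08, -0.09, -0.01]]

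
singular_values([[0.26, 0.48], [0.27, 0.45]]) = [0.76, 0.02]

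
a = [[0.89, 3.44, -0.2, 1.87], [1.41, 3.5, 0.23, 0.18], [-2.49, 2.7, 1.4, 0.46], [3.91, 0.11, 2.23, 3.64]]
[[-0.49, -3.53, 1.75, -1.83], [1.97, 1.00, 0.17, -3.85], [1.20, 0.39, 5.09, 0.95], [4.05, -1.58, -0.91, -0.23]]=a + [[-1.38, -6.97, 1.95, -3.70], [0.56, -2.50, -0.06, -4.03], [3.69, -2.31, 3.69, 0.49], [0.14, -1.69, -3.14, -3.87]]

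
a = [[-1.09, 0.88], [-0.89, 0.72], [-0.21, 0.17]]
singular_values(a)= [1.83, 0.0]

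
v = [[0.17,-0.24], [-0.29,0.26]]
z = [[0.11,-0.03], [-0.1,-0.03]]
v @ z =[[0.04, 0.0], [-0.06, 0.0]]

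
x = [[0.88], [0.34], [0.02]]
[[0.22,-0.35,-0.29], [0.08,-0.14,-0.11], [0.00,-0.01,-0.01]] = x @ [[0.25, -0.4, -0.33]]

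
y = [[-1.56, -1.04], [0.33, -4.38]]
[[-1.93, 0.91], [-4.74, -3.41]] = y@[[0.49, -1.05], [1.12, 0.70]]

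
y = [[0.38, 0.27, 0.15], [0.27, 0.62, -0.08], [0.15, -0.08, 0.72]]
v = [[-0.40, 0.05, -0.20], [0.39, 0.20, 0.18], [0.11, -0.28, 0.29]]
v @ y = [[-0.17, -0.06, -0.21], [0.23, 0.21, 0.17], [0.01, -0.17, 0.25]]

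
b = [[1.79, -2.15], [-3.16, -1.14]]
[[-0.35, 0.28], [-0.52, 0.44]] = b @ [[0.08, -0.07], [0.23, -0.19]]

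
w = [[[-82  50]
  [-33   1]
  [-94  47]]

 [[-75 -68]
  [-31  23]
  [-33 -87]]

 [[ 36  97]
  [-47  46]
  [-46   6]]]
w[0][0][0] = -82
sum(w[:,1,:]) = -41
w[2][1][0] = -47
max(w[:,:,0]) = 36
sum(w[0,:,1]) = 98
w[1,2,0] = -33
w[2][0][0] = 36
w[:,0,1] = [50, -68, 97]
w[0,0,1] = 50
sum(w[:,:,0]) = -405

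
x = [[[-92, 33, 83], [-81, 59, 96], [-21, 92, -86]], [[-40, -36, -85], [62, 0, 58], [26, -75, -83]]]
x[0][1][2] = 96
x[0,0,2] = 83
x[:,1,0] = [-81, 62]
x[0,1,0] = -81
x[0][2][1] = 92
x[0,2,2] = -86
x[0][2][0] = -21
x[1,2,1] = -75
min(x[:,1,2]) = 58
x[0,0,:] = [-92, 33, 83]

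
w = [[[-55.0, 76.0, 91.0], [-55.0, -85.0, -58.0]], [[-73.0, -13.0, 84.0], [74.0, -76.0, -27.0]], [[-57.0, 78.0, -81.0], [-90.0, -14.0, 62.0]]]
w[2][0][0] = -57.0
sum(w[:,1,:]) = -269.0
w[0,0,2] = 91.0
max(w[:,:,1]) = 78.0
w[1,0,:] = [-73.0, -13.0, 84.0]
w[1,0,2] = 84.0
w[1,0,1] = -13.0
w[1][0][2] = 84.0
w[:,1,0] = [-55.0, 74.0, -90.0]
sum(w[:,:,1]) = -34.0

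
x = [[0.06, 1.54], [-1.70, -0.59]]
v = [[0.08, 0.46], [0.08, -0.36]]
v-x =[[0.02, -1.08],[1.78, 0.23]]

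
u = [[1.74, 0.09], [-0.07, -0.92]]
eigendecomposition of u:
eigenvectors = [[1.0, -0.03], [-0.03, 1.00]]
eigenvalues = [1.74, -0.92]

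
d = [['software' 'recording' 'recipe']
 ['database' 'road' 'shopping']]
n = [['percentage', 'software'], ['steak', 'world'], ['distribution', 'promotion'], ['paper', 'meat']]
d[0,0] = 'software'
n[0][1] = 'software'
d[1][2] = 'shopping'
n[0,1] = 'software'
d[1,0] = 'database'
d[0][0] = 'software'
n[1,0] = 'steak'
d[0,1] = 'recording'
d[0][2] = 'recipe'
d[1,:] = ['database', 'road', 'shopping']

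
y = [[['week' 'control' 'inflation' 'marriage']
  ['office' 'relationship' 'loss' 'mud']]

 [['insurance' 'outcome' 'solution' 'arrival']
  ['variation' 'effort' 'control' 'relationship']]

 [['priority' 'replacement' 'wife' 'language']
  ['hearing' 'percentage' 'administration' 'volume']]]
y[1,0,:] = ['insurance', 'outcome', 'solution', 'arrival']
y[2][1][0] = 'hearing'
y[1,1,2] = 'control'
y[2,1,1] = 'percentage'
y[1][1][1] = 'effort'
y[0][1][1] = 'relationship'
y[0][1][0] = 'office'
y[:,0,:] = [['week', 'control', 'inflation', 'marriage'], ['insurance', 'outcome', 'solution', 'arrival'], ['priority', 'replacement', 'wife', 'language']]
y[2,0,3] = 'language'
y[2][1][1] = 'percentage'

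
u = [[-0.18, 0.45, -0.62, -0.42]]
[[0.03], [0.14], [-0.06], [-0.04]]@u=[[-0.01, 0.01, -0.02, -0.01], [-0.03, 0.06, -0.09, -0.06], [0.01, -0.03, 0.04, 0.03], [0.01, -0.02, 0.02, 0.02]]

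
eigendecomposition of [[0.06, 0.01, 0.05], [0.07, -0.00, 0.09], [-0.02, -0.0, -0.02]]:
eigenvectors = [[-0.75, 0.01, -0.52], [-0.63, 0.98, 0.74], [0.20, -0.21, 0.43]]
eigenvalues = [0.06, -0.02, 0.0]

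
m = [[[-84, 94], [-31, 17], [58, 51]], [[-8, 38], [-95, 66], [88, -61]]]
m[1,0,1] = 38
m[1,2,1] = -61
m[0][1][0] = -31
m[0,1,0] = -31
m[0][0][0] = -84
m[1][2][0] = 88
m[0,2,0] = 58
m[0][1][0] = -31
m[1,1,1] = 66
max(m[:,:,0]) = 88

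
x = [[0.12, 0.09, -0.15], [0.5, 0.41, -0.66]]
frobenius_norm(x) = 0.95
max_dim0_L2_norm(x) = 0.68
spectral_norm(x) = 0.95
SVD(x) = [[-0.22, -0.97],[-0.97, 0.22]] @ diag([0.947974595670871, 0.00664574771177444]) @ [[-0.54,-0.44,0.71], [-0.77,0.60,-0.21]]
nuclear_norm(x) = 0.95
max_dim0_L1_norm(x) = 0.81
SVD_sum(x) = [[0.12,0.09,-0.15], [0.50,0.41,-0.66]] + [[0.0, -0.00, 0.00], [-0.0, 0.0, -0.0]]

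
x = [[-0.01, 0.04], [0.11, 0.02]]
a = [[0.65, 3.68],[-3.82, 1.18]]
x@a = [[-0.16, 0.01], [-0.0, 0.43]]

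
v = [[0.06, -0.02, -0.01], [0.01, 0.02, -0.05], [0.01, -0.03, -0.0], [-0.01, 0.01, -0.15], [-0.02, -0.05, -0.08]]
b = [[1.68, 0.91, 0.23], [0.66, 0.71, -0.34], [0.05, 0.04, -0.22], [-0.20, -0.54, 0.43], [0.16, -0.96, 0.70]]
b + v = [[1.74, 0.89, 0.22], [0.67, 0.73, -0.39], [0.06, 0.01, -0.22], [-0.21, -0.53, 0.28], [0.14, -1.01, 0.62]]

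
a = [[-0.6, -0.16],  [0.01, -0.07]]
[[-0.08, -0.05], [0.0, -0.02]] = a @ [[0.14, 0.03], [-0.01, 0.22]]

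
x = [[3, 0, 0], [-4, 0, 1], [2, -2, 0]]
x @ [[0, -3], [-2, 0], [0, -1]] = [[0, -9], [0, 11], [4, -6]]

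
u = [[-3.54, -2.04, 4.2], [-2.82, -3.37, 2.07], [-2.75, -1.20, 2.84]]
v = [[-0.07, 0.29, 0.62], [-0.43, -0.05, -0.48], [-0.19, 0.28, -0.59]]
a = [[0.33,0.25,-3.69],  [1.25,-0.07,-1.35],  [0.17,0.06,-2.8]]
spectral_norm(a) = 4.88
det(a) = 0.59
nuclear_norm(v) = 1.78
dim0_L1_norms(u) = [9.11, 6.61, 9.11]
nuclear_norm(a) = 6.09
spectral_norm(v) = 1.03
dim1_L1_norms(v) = [0.98, 0.96, 1.06]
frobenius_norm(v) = 1.16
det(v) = -0.14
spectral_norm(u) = 8.45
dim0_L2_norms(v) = [0.48, 0.41, 0.98]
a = u @ v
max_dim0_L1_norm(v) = 1.69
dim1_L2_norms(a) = [3.71, 1.84, 2.81]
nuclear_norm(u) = 10.59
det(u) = -4.35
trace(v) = -0.71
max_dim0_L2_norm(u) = 5.48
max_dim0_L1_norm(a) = 7.84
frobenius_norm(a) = 5.00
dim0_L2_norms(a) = [1.3, 0.27, 4.82]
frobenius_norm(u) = 8.66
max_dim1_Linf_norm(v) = 0.62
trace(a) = -2.54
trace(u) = -4.07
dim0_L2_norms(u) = [5.3, 4.12, 5.48]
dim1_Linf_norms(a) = [3.69, 1.35, 2.8]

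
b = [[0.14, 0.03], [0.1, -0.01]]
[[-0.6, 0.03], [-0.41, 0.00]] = b @ [[-4.18, 0.09],[-0.65, 0.60]]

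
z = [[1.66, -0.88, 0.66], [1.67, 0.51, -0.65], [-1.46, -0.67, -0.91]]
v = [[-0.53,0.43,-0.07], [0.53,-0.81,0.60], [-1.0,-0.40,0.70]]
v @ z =[[-0.06, 0.73, -0.57], [-1.35, -1.28, 0.33], [-3.35, 0.21, -1.04]]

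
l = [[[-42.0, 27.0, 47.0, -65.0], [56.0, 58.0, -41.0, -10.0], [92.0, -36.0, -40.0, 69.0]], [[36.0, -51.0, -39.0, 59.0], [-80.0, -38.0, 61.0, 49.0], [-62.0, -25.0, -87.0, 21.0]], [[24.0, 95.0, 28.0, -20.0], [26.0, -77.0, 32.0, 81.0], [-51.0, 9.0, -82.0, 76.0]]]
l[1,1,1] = -38.0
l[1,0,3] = 59.0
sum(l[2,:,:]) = 141.0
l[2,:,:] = [[24.0, 95.0, 28.0, -20.0], [26.0, -77.0, 32.0, 81.0], [-51.0, 9.0, -82.0, 76.0]]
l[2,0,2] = 28.0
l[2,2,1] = 9.0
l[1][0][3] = 59.0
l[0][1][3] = -10.0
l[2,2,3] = 76.0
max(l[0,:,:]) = 92.0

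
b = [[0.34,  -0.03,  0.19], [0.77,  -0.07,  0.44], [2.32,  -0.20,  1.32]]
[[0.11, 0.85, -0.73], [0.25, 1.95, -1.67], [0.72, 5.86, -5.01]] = b@[[0.26, 0.75, -1.65], [-2.04, 0.54, 2.69], [-0.22, 3.2, -0.49]]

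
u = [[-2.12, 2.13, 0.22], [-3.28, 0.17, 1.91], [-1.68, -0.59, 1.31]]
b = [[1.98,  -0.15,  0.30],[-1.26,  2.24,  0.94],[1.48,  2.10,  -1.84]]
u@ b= [[-6.56, 5.55, 0.96], [-3.88, 4.88, -4.34], [-0.64, 1.68, -3.47]]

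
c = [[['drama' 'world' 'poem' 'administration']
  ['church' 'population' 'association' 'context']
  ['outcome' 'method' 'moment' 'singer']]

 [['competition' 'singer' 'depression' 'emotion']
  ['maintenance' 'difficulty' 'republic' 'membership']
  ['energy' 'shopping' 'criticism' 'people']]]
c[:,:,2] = [['poem', 'association', 'moment'], ['depression', 'republic', 'criticism']]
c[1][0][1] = 'singer'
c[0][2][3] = 'singer'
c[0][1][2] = 'association'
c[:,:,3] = [['administration', 'context', 'singer'], ['emotion', 'membership', 'people']]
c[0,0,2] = 'poem'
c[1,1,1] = 'difficulty'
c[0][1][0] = 'church'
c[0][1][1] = 'population'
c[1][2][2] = 'criticism'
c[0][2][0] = 'outcome'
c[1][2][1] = 'shopping'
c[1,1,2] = 'republic'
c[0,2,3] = 'singer'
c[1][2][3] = 'people'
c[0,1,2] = 'association'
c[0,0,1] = 'world'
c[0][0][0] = 'drama'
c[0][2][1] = 'method'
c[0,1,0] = 'church'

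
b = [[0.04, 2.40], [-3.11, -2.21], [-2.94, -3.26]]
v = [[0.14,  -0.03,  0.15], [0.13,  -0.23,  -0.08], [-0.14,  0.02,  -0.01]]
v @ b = [[-0.34,-0.09], [0.96,1.08], [-0.04,-0.35]]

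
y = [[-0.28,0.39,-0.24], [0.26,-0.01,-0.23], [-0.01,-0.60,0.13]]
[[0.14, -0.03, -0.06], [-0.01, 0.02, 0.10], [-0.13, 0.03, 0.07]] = y @ [[-0.14, 0.06, 0.18], [0.19, -0.06, -0.16], [-0.11, -0.03, -0.22]]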